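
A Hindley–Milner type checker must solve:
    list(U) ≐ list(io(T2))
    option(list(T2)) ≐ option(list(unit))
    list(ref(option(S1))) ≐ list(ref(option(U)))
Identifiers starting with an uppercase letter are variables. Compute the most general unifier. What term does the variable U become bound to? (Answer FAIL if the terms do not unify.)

Decompose list/1: U ≐ io(T2).
Bind U := io(T2); substituting into the one remaining equation that mentions U gives: list(ref(option(S1))) ≐ list(ref(option(io(T2)))).
Decompose option/1: list(T2) ≐ list(unit).
Decompose list/1: T2 ≐ unit.
Bind T2 := unit; substituting into the remaining equation gives: list(ref(option(S1))) ≐ list(ref(option(io(unit)))). Substituting into the earlier binding gives U := io(unit).
Decompose list/1: ref(option(S1)) ≐ ref(option(io(unit))).
Decompose ref/1: option(S1) ≐ option(io(unit)).
Decompose option/1: S1 ≐ io(unit).
Bind S1 := io(unit).
MGU = { U -> io(unit), T2 -> unit, S1 -> io(unit) }, so U -> io(unit).

io(unit)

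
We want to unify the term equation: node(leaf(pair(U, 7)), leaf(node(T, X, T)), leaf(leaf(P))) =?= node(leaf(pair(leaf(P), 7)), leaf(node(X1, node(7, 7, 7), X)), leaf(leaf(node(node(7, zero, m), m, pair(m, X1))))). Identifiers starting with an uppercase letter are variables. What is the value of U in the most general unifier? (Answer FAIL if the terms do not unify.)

leaf(node(node(7, zero, m), m, pair(m, node(7, 7, 7))))

Decompose node/3: leaf(pair(U, 7)) =?= leaf(pair(leaf(P), 7)),  leaf(node(T, X, T)) =?= leaf(node(X1, node(7, 7, 7), X)),  leaf(leaf(P)) =?= leaf(leaf(node(node(7, zero, m), m, pair(m, X1)))).
Decompose leaf/1: pair(U, 7) =?= pair(leaf(P), 7).
Decompose pair/2: U =?= leaf(P),  7 =?= 7.
Bind U := leaf(P); no other remaining equation mentions U.
Delete trivial equation 7 =?= 7.
Decompose leaf/1: node(T, X, T) =?= node(X1, node(7, 7, 7), X).
Decompose node/3: T =?= X1,  X =?= node(7, 7, 7),  T =?= X.
Bind T := X1; substituting into the one remaining equation that mentions T gives: X1 =?= X.
Bind X := node(7, 7, 7); substituting into the one remaining equation that mentions X gives: X1 =?= node(7, 7, 7).
Bind X1 := node(7, 7, 7); substituting into the remaining equation gives: leaf(leaf(P)) =?= leaf(leaf(node(node(7, zero, m), m, pair(m, node(7, 7, 7))))). Substituting into the earlier binding gives T := node(7, 7, 7).
Decompose leaf/1: leaf(P) =?= leaf(node(node(7, zero, m), m, pair(m, node(7, 7, 7)))).
Decompose leaf/1: P =?= node(node(7, zero, m), m, pair(m, node(7, 7, 7))).
Bind P := node(node(7, zero, m), m, pair(m, node(7, 7, 7))). Substituting into the earlier binding gives U := leaf(node(node(7, zero, m), m, pair(m, node(7, 7, 7)))).
MGU = { U -> leaf(node(node(7, zero, m), m, pair(m, node(7, 7, 7)))), T -> node(7, 7, 7), X -> node(7, 7, 7), X1 -> node(7, 7, 7), P -> node(node(7, zero, m), m, pair(m, node(7, 7, 7))) }, so U -> leaf(node(node(7, zero, m), m, pair(m, node(7, 7, 7)))).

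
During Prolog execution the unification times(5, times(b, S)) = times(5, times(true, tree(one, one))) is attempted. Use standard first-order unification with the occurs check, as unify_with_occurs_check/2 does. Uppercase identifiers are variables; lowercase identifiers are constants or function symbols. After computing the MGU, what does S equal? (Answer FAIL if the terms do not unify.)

FAIL

Decompose times/2: 5 = 5,  times(b, S) = times(true, tree(one, one)).
Delete trivial equation 5 = 5.
Decompose times/2: b = true,  S = tree(one, one).
Clash: constants b and true differ; no unifier exists.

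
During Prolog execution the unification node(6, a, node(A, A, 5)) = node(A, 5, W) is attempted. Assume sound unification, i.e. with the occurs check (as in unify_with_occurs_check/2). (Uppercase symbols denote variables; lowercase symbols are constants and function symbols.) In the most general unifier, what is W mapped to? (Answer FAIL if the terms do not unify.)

Decompose node/3: 6 = A,  a = 5,  node(A, A, 5) = W.
Bind A := 6; substituting into the one remaining equation that mentions A gives: node(6, 6, 5) = W.
Clash: constants a and 5 differ; no unifier exists.

FAIL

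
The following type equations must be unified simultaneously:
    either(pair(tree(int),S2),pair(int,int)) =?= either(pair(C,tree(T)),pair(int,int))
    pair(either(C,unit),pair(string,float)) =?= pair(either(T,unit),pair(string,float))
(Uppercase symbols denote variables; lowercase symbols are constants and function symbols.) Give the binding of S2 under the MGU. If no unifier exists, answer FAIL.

tree(tree(int))

Decompose either/2: pair(tree(int),S2) =?= pair(C,tree(T)),  pair(int,int) =?= pair(int,int).
Decompose pair/2: tree(int) =?= C,  S2 =?= tree(T).
Bind C := tree(int); substituting into the one remaining equation that mentions C gives: pair(either(tree(int),unit),pair(string,float)) =?= pair(either(T,unit),pair(string,float)).
Bind S2 := tree(T); no other remaining equation mentions S2.
Delete trivial equation pair(int,int) =?= pair(int,int).
Decompose pair/2: either(tree(int),unit) =?= either(T,unit),  pair(string,float) =?= pair(string,float).
Decompose either/2: tree(int) =?= T,  unit =?= unit.
Bind T := tree(int); no other remaining equation mentions T. Substituting into the earlier binding gives S2 := tree(tree(int)).
Delete trivial equation unit =?= unit.
Delete trivial equation pair(string,float) =?= pair(string,float).
MGU = { C := tree(int), S2 := tree(tree(int)), T := tree(int) }, so S2 := tree(tree(int)).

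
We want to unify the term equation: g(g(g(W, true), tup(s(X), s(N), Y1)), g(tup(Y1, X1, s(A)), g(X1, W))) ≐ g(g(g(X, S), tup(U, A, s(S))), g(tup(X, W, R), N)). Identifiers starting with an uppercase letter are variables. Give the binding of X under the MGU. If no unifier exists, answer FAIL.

s(true)

Decompose g/2: g(g(W, true), tup(s(X), s(N), Y1)) ≐ g(g(X, S), tup(U, A, s(S))),  g(tup(Y1, X1, s(A)), g(X1, W)) ≐ g(tup(X, W, R), N).
Decompose g/2: g(W, true) ≐ g(X, S),  tup(s(X), s(N), Y1) ≐ tup(U, A, s(S)).
Decompose g/2: W ≐ X,  true ≐ S.
Bind W := X; substituting into the one remaining equation that mentions W gives: g(tup(Y1, X1, s(A)), g(X1, X)) ≐ g(tup(X, X, R), N).
Bind S := true; substituting into the one remaining equation that mentions S gives: tup(s(X), s(N), Y1) ≐ tup(U, A, s(true)).
Decompose tup/3: s(X) ≐ U,  s(N) ≐ A,  Y1 ≐ s(true).
Bind U := s(X); no other remaining equation mentions U.
Bind A := s(N); substituting into the one remaining equation that mentions A gives: g(tup(Y1, X1, s(s(N))), g(X1, X)) ≐ g(tup(X, X, R), N).
Bind Y1 := s(true); substituting into the remaining equation gives: g(tup(s(true), X1, s(s(N))), g(X1, X)) ≐ g(tup(X, X, R), N).
Decompose g/2: tup(s(true), X1, s(s(N))) ≐ tup(X, X, R),  g(X1, X) ≐ N.
Decompose tup/3: s(true) ≐ X,  X1 ≐ X,  s(s(N)) ≐ R.
Bind X := s(true); substituting into the 2 remaining equations that mention X gives: X1 ≐ s(true),  g(X1, s(true)) ≐ N. Substituting into the earlier bindings gives W := s(true), U := s(s(true)).
Bind X1 := s(true); substituting into the one remaining equation that mentions X1 gives: g(s(true), s(true)) ≐ N.
Bind R := s(s(N)); no other remaining equation mentions R.
Bind N := g(s(true), s(true)). Substituting into the earlier bindings gives A := s(g(s(true), s(true))), R := s(s(g(s(true), s(true)))).
MGU = { W -> s(true), S -> true, U -> s(s(true)), A -> s(g(s(true), s(true))), Y1 -> s(true), X -> s(true), X1 -> s(true), R -> s(s(g(s(true), s(true)))), N -> g(s(true), s(true)) }, so X -> s(true).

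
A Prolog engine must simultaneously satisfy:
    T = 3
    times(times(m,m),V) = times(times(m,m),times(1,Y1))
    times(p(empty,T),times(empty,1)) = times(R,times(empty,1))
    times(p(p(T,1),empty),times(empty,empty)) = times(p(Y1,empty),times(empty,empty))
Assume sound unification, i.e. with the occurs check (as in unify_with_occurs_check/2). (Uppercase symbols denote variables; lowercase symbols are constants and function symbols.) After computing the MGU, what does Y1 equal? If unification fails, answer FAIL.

p(3,1)

Bind T := 3; substituting into the 2 remaining equations that mention T gives: times(p(empty,3),times(empty,1)) = times(R,times(empty,1)),  times(p(p(3,1),empty),times(empty,empty)) = times(p(Y1,empty),times(empty,empty)).
Decompose times/2: times(m,m) = times(m,m),  V = times(1,Y1).
Delete trivial equation times(m,m) = times(m,m).
Bind V := times(1,Y1); no other remaining equation mentions V.
Decompose times/2: p(empty,3) = R,  times(empty,1) = times(empty,1).
Bind R := p(empty,3); no other remaining equation mentions R.
Delete trivial equation times(empty,1) = times(empty,1).
Decompose times/2: p(p(3,1),empty) = p(Y1,empty),  times(empty,empty) = times(empty,empty).
Decompose p/2: p(3,1) = Y1,  empty = empty.
Bind Y1 := p(3,1); no other remaining equation mentions Y1. Substituting into the earlier binding gives V := times(1,p(3,1)).
Delete trivial equation empty = empty.
Delete trivial equation times(empty,empty) = times(empty,empty).
MGU = { T -> 3, V -> times(1,p(3,1)), R -> p(empty,3), Y1 -> p(3,1) }, so Y1 -> p(3,1).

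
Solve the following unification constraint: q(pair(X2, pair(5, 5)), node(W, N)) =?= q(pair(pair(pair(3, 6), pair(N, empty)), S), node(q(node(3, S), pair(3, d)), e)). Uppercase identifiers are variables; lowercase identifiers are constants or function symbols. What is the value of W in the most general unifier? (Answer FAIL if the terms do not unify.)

q(node(3, pair(5, 5)), pair(3, d))

Decompose q/2: pair(X2, pair(5, 5)) =?= pair(pair(pair(3, 6), pair(N, empty)), S),  node(W, N) =?= node(q(node(3, S), pair(3, d)), e).
Decompose pair/2: X2 =?= pair(pair(3, 6), pair(N, empty)),  pair(5, 5) =?= S.
Bind X2 := pair(pair(3, 6), pair(N, empty)); no other remaining equation mentions X2.
Bind S := pair(5, 5); substituting into the remaining equation gives: node(W, N) =?= node(q(node(3, pair(5, 5)), pair(3, d)), e).
Decompose node/2: W =?= q(node(3, pair(5, 5)), pair(3, d)),  N =?= e.
Bind W := q(node(3, pair(5, 5)), pair(3, d)); no other remaining equation mentions W.
Bind N := e. Substituting into the earlier binding gives X2 := pair(pair(3, 6), pair(e, empty)).
MGU = { X2 ↦ pair(pair(3, 6), pair(e, empty)), S ↦ pair(5, 5), W ↦ q(node(3, pair(5, 5)), pair(3, d)), N ↦ e }, so W ↦ q(node(3, pair(5, 5)), pair(3, d)).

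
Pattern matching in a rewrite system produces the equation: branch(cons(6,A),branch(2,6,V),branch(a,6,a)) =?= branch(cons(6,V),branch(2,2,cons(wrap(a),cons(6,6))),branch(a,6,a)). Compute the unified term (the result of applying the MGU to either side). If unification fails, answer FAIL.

FAIL

Decompose branch/3: cons(6,A) =?= cons(6,V),  branch(2,6,V) =?= branch(2,2,cons(wrap(a),cons(6,6))),  branch(a,6,a) =?= branch(a,6,a).
Decompose cons/2: 6 =?= 6,  A =?= V.
Delete trivial equation 6 =?= 6.
Bind A := V; no other remaining equation mentions A.
Decompose branch/3: 2 =?= 2,  6 =?= 2,  V =?= cons(wrap(a),cons(6,6)).
Delete trivial equation 2 =?= 2.
Clash: constants 6 and 2 differ; no unifier exists.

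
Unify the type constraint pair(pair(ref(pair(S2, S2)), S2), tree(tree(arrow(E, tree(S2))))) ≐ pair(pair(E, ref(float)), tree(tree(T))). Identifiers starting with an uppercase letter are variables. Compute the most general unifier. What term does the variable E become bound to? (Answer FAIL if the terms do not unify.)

Decompose pair/2: pair(ref(pair(S2, S2)), S2) ≐ pair(E, ref(float)),  tree(tree(arrow(E, tree(S2)))) ≐ tree(tree(T)).
Decompose pair/2: ref(pair(S2, S2)) ≐ E,  S2 ≐ ref(float).
Bind E := ref(pair(S2, S2)); substituting into the one remaining equation that mentions E gives: tree(tree(arrow(ref(pair(S2, S2)), tree(S2)))) ≐ tree(tree(T)).
Bind S2 := ref(float); substituting into the remaining equation gives: tree(tree(arrow(ref(pair(ref(float), ref(float))), tree(ref(float))))) ≐ tree(tree(T)). Substituting into the earlier binding gives E := ref(pair(ref(float), ref(float))).
Decompose tree/1: tree(arrow(ref(pair(ref(float), ref(float))), tree(ref(float)))) ≐ tree(T).
Decompose tree/1: arrow(ref(pair(ref(float), ref(float))), tree(ref(float))) ≐ T.
Bind T := arrow(ref(pair(ref(float), ref(float))), tree(ref(float))).
MGU = { E -> ref(pair(ref(float), ref(float))), S2 -> ref(float), T -> arrow(ref(pair(ref(float), ref(float))), tree(ref(float))) }, so E -> ref(pair(ref(float), ref(float))).

ref(pair(ref(float), ref(float)))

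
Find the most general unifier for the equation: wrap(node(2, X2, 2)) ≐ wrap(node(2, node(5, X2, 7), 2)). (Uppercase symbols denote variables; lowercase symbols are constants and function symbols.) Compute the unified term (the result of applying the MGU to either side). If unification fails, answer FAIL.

FAIL

Decompose wrap/1: node(2, X2, 2) ≐ node(2, node(5, X2, 7), 2).
Decompose node/3: 2 ≐ 2,  X2 ≐ node(5, X2, 7),  2 ≐ 2.
Delete trivial equation 2 ≐ 2.
Occurs check fails: X2 occurs in node(5, X2, 7); the equation X2 ≐ node(5, X2, 7) has no finite solution.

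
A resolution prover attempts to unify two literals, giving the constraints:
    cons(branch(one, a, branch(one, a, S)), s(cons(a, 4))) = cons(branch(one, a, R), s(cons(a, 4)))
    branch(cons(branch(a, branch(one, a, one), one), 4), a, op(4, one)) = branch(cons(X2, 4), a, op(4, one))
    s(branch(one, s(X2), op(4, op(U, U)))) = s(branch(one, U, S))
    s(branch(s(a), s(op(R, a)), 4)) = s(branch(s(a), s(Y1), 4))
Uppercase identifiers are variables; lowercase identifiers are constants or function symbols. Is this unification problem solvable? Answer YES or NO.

YES

Decompose cons/2: branch(one, a, branch(one, a, S)) = branch(one, a, R),  s(cons(a, 4)) = s(cons(a, 4)).
Decompose branch/3: one = one,  a = a,  branch(one, a, S) = R.
Delete trivial equation one = one.
Delete trivial equation a = a.
Bind R := branch(one, a, S); substituting into the one remaining equation that mentions R gives: s(branch(s(a), s(op(branch(one, a, S), a)), 4)) = s(branch(s(a), s(Y1), 4)).
Delete trivial equation s(cons(a, 4)) = s(cons(a, 4)).
Decompose branch/3: cons(branch(a, branch(one, a, one), one), 4) = cons(X2, 4),  a = a,  op(4, one) = op(4, one).
Decompose cons/2: branch(a, branch(one, a, one), one) = X2,  4 = 4.
Bind X2 := branch(a, branch(one, a, one), one); substituting into the one remaining equation that mentions X2 gives: s(branch(one, s(branch(a, branch(one, a, one), one)), op(4, op(U, U)))) = s(branch(one, U, S)).
Delete trivial equation 4 = 4.
Delete trivial equation a = a.
Delete trivial equation op(4, one) = op(4, one).
Decompose s/1: branch(one, s(branch(a, branch(one, a, one), one)), op(4, op(U, U))) = branch(one, U, S).
Decompose branch/3: one = one,  s(branch(a, branch(one, a, one), one)) = U,  op(4, op(U, U)) = S.
Delete trivial equation one = one.
Bind U := s(branch(a, branch(one, a, one), one)); substituting into the one remaining equation that mentions U gives: op(4, op(s(branch(a, branch(one, a, one), one)), s(branch(a, branch(one, a, one), one)))) = S.
Bind S := op(4, op(s(branch(a, branch(one, a, one), one)), s(branch(a, branch(one, a, one), one)))); substituting into the remaining equation gives: s(branch(s(a), s(op(branch(one, a, op(4, op(s(branch(a, branch(one, a, one), one)), s(branch(a, branch(one, a, one), one))))), a)), 4)) = s(branch(s(a), s(Y1), 4)). Substituting into the earlier binding gives R := branch(one, a, op(4, op(s(branch(a, branch(one, a, one), one)), s(branch(a, branch(one, a, one), one))))).
Decompose s/1: branch(s(a), s(op(branch(one, a, op(4, op(s(branch(a, branch(one, a, one), one)), s(branch(a, branch(one, a, one), one))))), a)), 4) = branch(s(a), s(Y1), 4).
Decompose branch/3: s(a) = s(a),  s(op(branch(one, a, op(4, op(s(branch(a, branch(one, a, one), one)), s(branch(a, branch(one, a, one), one))))), a)) = s(Y1),  4 = 4.
Delete trivial equation s(a) = s(a).
Decompose s/1: op(branch(one, a, op(4, op(s(branch(a, branch(one, a, one), one)), s(branch(a, branch(one, a, one), one))))), a) = Y1.
Bind Y1 := op(branch(one, a, op(4, op(s(branch(a, branch(one, a, one), one)), s(branch(a, branch(one, a, one), one))))), a); no other remaining equation mentions Y1.
Delete trivial equation 4 = 4.
No equations remain and no clash or occurs-check failure arose, so a unifier exists.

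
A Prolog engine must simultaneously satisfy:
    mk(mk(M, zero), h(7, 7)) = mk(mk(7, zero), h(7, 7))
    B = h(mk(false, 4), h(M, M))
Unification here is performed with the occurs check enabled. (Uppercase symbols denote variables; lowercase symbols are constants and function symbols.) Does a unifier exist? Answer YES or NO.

YES

Decompose mk/2: mk(M, zero) = mk(7, zero),  h(7, 7) = h(7, 7).
Decompose mk/2: M = 7,  zero = zero.
Bind M := 7; substituting into the one remaining equation that mentions M gives: B = h(mk(false, 4), h(7, 7)).
Delete trivial equation zero = zero.
Delete trivial equation h(7, 7) = h(7, 7).
Bind B := h(mk(false, 4), h(7, 7)).
No equations remain and no clash or occurs-check failure arose, so a unifier exists.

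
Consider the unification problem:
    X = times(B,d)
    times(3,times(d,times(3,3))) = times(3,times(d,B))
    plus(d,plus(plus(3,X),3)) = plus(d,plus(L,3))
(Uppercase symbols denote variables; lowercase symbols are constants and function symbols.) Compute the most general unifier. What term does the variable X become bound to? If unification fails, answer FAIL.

Bind X := times(B,d); substituting into the one remaining equation that mentions X gives: plus(d,plus(plus(3,times(B,d)),3)) = plus(d,plus(L,3)).
Decompose times/2: 3 = 3,  times(d,times(3,3)) = times(d,B).
Delete trivial equation 3 = 3.
Decompose times/2: d = d,  times(3,3) = B.
Delete trivial equation d = d.
Bind B := times(3,3); substituting into the remaining equation gives: plus(d,plus(plus(3,times(times(3,3),d)),3)) = plus(d,plus(L,3)). Substituting into the earlier binding gives X := times(times(3,3),d).
Decompose plus/2: d = d,  plus(plus(3,times(times(3,3),d)),3) = plus(L,3).
Delete trivial equation d = d.
Decompose plus/2: plus(3,times(times(3,3),d)) = L,  3 = 3.
Bind L := plus(3,times(times(3,3),d)); no other remaining equation mentions L.
Delete trivial equation 3 = 3.
MGU = { X -> times(times(3,3),d), B -> times(3,3), L -> plus(3,times(times(3,3),d)) }, so X -> times(times(3,3),d).

times(times(3,3),d)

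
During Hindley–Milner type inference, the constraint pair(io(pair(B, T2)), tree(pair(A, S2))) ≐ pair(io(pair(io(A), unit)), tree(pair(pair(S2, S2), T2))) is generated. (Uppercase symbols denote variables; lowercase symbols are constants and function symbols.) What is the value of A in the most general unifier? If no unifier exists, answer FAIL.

pair(unit, unit)

Decompose pair/2: io(pair(B, T2)) ≐ io(pair(io(A), unit)),  tree(pair(A, S2)) ≐ tree(pair(pair(S2, S2), T2)).
Decompose io/1: pair(B, T2) ≐ pair(io(A), unit).
Decompose pair/2: B ≐ io(A),  T2 ≐ unit.
Bind B := io(A); no other remaining equation mentions B.
Bind T2 := unit; substituting into the remaining equation gives: tree(pair(A, S2)) ≐ tree(pair(pair(S2, S2), unit)).
Decompose tree/1: pair(A, S2) ≐ pair(pair(S2, S2), unit).
Decompose pair/2: A ≐ pair(S2, S2),  S2 ≐ unit.
Bind A := pair(S2, S2); no other remaining equation mentions A. Substituting into the earlier binding gives B := io(pair(S2, S2)).
Bind S2 := unit. Substituting into the earlier bindings gives B := io(pair(unit, unit)), A := pair(unit, unit).
MGU = { B := io(pair(unit, unit)), T2 := unit, A := pair(unit, unit), S2 := unit }, so A := pair(unit, unit).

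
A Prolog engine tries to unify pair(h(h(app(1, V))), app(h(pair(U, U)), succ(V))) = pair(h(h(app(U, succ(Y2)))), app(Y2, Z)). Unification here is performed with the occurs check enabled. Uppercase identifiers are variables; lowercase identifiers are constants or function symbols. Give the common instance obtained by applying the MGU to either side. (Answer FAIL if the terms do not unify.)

Decompose pair/2: h(h(app(1, V))) = h(h(app(U, succ(Y2)))),  app(h(pair(U, U)), succ(V)) = app(Y2, Z).
Decompose h/1: h(app(1, V)) = h(app(U, succ(Y2))).
Decompose h/1: app(1, V) = app(U, succ(Y2)).
Decompose app/2: 1 = U,  V = succ(Y2).
Bind U := 1; substituting into the one remaining equation that mentions U gives: app(h(pair(1, 1)), succ(V)) = app(Y2, Z).
Bind V := succ(Y2); substituting into the remaining equation gives: app(h(pair(1, 1)), succ(succ(Y2))) = app(Y2, Z).
Decompose app/2: h(pair(1, 1)) = Y2,  succ(succ(Y2)) = Z.
Bind Y2 := h(pair(1, 1)); substituting into the remaining equation gives: succ(succ(h(pair(1, 1)))) = Z. Substituting into the earlier binding gives V := succ(h(pair(1, 1))).
Bind Z := succ(succ(h(pair(1, 1)))).
Applying the MGU to either side gives pair(h(h(app(1, succ(h(pair(1, 1)))))), app(h(pair(1, 1)), succ(succ(h(pair(1, 1)))))).

pair(h(h(app(1, succ(h(pair(1, 1)))))), app(h(pair(1, 1)), succ(succ(h(pair(1, 1))))))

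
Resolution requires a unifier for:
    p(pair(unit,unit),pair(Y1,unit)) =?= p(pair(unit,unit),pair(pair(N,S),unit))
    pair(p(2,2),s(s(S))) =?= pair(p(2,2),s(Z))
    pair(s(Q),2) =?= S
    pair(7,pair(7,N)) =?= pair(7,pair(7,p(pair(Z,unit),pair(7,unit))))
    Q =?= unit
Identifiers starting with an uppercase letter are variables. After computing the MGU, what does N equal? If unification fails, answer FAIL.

Decompose p/2: pair(unit,unit) =?= pair(unit,unit),  pair(Y1,unit) =?= pair(pair(N,S),unit).
Delete trivial equation pair(unit,unit) =?= pair(unit,unit).
Decompose pair/2: Y1 =?= pair(N,S),  unit =?= unit.
Bind Y1 := pair(N,S); no other remaining equation mentions Y1.
Delete trivial equation unit =?= unit.
Decompose pair/2: p(2,2) =?= p(2,2),  s(s(S)) =?= s(Z).
Delete trivial equation p(2,2) =?= p(2,2).
Decompose s/1: s(S) =?= Z.
Bind Z := s(S); substituting into the one remaining equation that mentions Z gives: pair(7,pair(7,N)) =?= pair(7,pair(7,p(pair(s(S),unit),pair(7,unit)))).
Bind S := pair(s(Q),2); substituting into the one remaining equation that mentions S gives: pair(7,pair(7,N)) =?= pair(7,pair(7,p(pair(s(pair(s(Q),2)),unit),pair(7,unit)))). Substituting into the earlier bindings gives Y1 := pair(N,pair(s(Q),2)), Z := s(pair(s(Q),2)).
Decompose pair/2: 7 =?= 7,  pair(7,N) =?= pair(7,p(pair(s(pair(s(Q),2)),unit),pair(7,unit))).
Delete trivial equation 7 =?= 7.
Decompose pair/2: 7 =?= 7,  N =?= p(pair(s(pair(s(Q),2)),unit),pair(7,unit)).
Delete trivial equation 7 =?= 7.
Bind N := p(pair(s(pair(s(Q),2)),unit),pair(7,unit)); no other remaining equation mentions N. Substituting into the earlier binding gives Y1 := pair(p(pair(s(pair(s(Q),2)),unit),pair(7,unit)),pair(s(Q),2)).
Bind Q := unit. Substituting into the earlier bindings gives Y1 := pair(p(pair(s(pair(s(unit),2)),unit),pair(7,unit)),pair(s(unit),2)), Z := s(pair(s(unit),2)), S := pair(s(unit),2), N := p(pair(s(pair(s(unit),2)),unit),pair(7,unit)).
MGU = { Y1 -> pair(p(pair(s(pair(s(unit),2)),unit),pair(7,unit)),pair(s(unit),2)), Z -> s(pair(s(unit),2)), S -> pair(s(unit),2), N -> p(pair(s(pair(s(unit),2)),unit),pair(7,unit)), Q -> unit }, so N -> p(pair(s(pair(s(unit),2)),unit),pair(7,unit)).

p(pair(s(pair(s(unit),2)),unit),pair(7,unit))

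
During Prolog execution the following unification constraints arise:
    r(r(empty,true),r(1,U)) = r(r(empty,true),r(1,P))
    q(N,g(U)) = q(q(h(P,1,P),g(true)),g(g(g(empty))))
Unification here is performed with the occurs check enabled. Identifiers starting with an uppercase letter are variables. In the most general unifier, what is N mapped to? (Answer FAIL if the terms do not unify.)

q(h(g(g(empty)),1,g(g(empty))),g(true))

Decompose r/2: r(empty,true) = r(empty,true),  r(1,U) = r(1,P).
Delete trivial equation r(empty,true) = r(empty,true).
Decompose r/2: 1 = 1,  U = P.
Delete trivial equation 1 = 1.
Bind U := P; substituting into the remaining equation gives: q(N,g(P)) = q(q(h(P,1,P),g(true)),g(g(g(empty)))).
Decompose q/2: N = q(h(P,1,P),g(true)),  g(P) = g(g(g(empty))).
Bind N := q(h(P,1,P),g(true)); no other remaining equation mentions N.
Decompose g/1: P = g(g(empty)).
Bind P := g(g(empty)). Substituting into the earlier bindings gives U := g(g(empty)), N := q(h(g(g(empty)),1,g(g(empty))),g(true)).
MGU = { U -> g(g(empty)), N -> q(h(g(g(empty)),1,g(g(empty))),g(true)), P -> g(g(empty)) }, so N -> q(h(g(g(empty)),1,g(g(empty))),g(true)).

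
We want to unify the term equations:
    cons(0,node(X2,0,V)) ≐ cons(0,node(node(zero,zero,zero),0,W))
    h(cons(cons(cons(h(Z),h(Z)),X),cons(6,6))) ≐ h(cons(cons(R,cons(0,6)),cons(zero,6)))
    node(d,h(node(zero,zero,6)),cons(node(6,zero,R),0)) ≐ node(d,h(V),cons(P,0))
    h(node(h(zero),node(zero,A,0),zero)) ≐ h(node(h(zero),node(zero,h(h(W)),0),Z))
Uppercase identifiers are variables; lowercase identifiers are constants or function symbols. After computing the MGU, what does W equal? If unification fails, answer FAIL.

FAIL

Decompose cons/2: 0 ≐ 0,  node(X2,0,V) ≐ node(node(zero,zero,zero),0,W).
Delete trivial equation 0 ≐ 0.
Decompose node/3: X2 ≐ node(zero,zero,zero),  0 ≐ 0,  V ≐ W.
Bind X2 := node(zero,zero,zero); no other remaining equation mentions X2.
Delete trivial equation 0 ≐ 0.
Bind V := W; substituting into the one remaining equation that mentions V gives: node(d,h(node(zero,zero,6)),cons(node(6,zero,R),0)) ≐ node(d,h(W),cons(P,0)).
Decompose h/1: cons(cons(cons(h(Z),h(Z)),X),cons(6,6)) ≐ cons(cons(R,cons(0,6)),cons(zero,6)).
Decompose cons/2: cons(cons(h(Z),h(Z)),X) ≐ cons(R,cons(0,6)),  cons(6,6) ≐ cons(zero,6).
Decompose cons/2: cons(h(Z),h(Z)) ≐ R,  X ≐ cons(0,6).
Bind R := cons(h(Z),h(Z)); substituting into the one remaining equation that mentions R gives: node(d,h(node(zero,zero,6)),cons(node(6,zero,cons(h(Z),h(Z))),0)) ≐ node(d,h(W),cons(P,0)).
Bind X := cons(0,6); no other remaining equation mentions X.
Decompose cons/2: 6 ≐ zero,  6 ≐ 6.
Clash: constants 6 and zero differ; no unifier exists.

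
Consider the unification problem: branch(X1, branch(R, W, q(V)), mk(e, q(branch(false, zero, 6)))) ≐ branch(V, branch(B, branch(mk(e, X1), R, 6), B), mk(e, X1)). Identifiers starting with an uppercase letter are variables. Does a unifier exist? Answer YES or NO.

Decompose branch/3: X1 ≐ V,  branch(R, W, q(V)) ≐ branch(B, branch(mk(e, X1), R, 6), B),  mk(e, q(branch(false, zero, 6))) ≐ mk(e, X1).
Bind X1 := V; substituting into the remaining equations gives: branch(R, W, q(V)) ≐ branch(B, branch(mk(e, V), R, 6), B),  mk(e, q(branch(false, zero, 6))) ≐ mk(e, V).
Decompose branch/3: R ≐ B,  W ≐ branch(mk(e, V), R, 6),  q(V) ≐ B.
Bind R := B; substituting into the one remaining equation that mentions R gives: W ≐ branch(mk(e, V), B, 6).
Bind W := branch(mk(e, V), B, 6); no other remaining equation mentions W.
Bind B := q(V); no other remaining equation mentions B. Substituting into the earlier bindings gives R := q(V), W := branch(mk(e, V), q(V), 6).
Decompose mk/2: e ≐ e,  q(branch(false, zero, 6)) ≐ V.
Delete trivial equation e ≐ e.
Bind V := q(branch(false, zero, 6)). Substituting into the earlier bindings gives X1 := q(branch(false, zero, 6)), R := q(q(branch(false, zero, 6))), W := branch(mk(e, q(branch(false, zero, 6))), q(q(branch(false, zero, 6))), 6), B := q(q(branch(false, zero, 6))).
No equations remain and no clash or occurs-check failure arose, so a unifier exists.

YES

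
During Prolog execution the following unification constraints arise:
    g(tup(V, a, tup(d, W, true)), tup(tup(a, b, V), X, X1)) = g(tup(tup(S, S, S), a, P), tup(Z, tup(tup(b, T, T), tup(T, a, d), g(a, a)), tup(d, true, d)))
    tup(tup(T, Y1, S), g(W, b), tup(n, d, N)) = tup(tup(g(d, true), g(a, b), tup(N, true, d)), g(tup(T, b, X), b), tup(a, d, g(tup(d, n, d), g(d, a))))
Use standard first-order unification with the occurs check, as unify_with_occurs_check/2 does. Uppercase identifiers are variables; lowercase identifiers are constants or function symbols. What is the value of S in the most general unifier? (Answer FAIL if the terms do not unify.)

Decompose g/2: tup(V, a, tup(d, W, true)) = tup(tup(S, S, S), a, P),  tup(tup(a, b, V), X, X1) = tup(Z, tup(tup(b, T, T), tup(T, a, d), g(a, a)), tup(d, true, d)).
Decompose tup/3: V = tup(S, S, S),  a = a,  tup(d, W, true) = P.
Bind V := tup(S, S, S); substituting into the one remaining equation that mentions V gives: tup(tup(a, b, tup(S, S, S)), X, X1) = tup(Z, tup(tup(b, T, T), tup(T, a, d), g(a, a)), tup(d, true, d)).
Delete trivial equation a = a.
Bind P := tup(d, W, true); no other remaining equation mentions P.
Decompose tup/3: tup(a, b, tup(S, S, S)) = Z,  X = tup(tup(b, T, T), tup(T, a, d), g(a, a)),  X1 = tup(d, true, d).
Bind Z := tup(a, b, tup(S, S, S)); no other remaining equation mentions Z.
Bind X := tup(tup(b, T, T), tup(T, a, d), g(a, a)); substituting into the one remaining equation that mentions X gives: tup(tup(T, Y1, S), g(W, b), tup(n, d, N)) = tup(tup(g(d, true), g(a, b), tup(N, true, d)), g(tup(T, b, tup(tup(b, T, T), tup(T, a, d), g(a, a))), b), tup(a, d, g(tup(d, n, d), g(d, a)))).
Bind X1 := tup(d, true, d); no other remaining equation mentions X1.
Decompose tup/3: tup(T, Y1, S) = tup(g(d, true), g(a, b), tup(N, true, d)),  g(W, b) = g(tup(T, b, tup(tup(b, T, T), tup(T, a, d), g(a, a))), b),  tup(n, d, N) = tup(a, d, g(tup(d, n, d), g(d, a))).
Decompose tup/3: T = g(d, true),  Y1 = g(a, b),  S = tup(N, true, d).
Bind T := g(d, true); substituting into the one remaining equation that mentions T gives: g(W, b) = g(tup(g(d, true), b, tup(tup(b, g(d, true), g(d, true)), tup(g(d, true), a, d), g(a, a))), b). Substituting into the earlier binding gives X := tup(tup(b, g(d, true), g(d, true)), tup(g(d, true), a, d), g(a, a)).
Bind Y1 := g(a, b); no other remaining equation mentions Y1.
Bind S := tup(N, true, d); no other remaining equation mentions S. Substituting into the earlier bindings gives V := tup(tup(N, true, d), tup(N, true, d), tup(N, true, d)), Z := tup(a, b, tup(tup(N, true, d), tup(N, true, d), tup(N, true, d))).
Decompose g/2: W = tup(g(d, true), b, tup(tup(b, g(d, true), g(d, true)), tup(g(d, true), a, d), g(a, a))),  b = b.
Bind W := tup(g(d, true), b, tup(tup(b, g(d, true), g(d, true)), tup(g(d, true), a, d), g(a, a))); no other remaining equation mentions W. Substituting into the earlier binding gives P := tup(d, tup(g(d, true), b, tup(tup(b, g(d, true), g(d, true)), tup(g(d, true), a, d), g(a, a))), true).
Delete trivial equation b = b.
Decompose tup/3: n = a,  d = d,  N = g(tup(d, n, d), g(d, a)).
Clash: constants n and a differ; no unifier exists.

FAIL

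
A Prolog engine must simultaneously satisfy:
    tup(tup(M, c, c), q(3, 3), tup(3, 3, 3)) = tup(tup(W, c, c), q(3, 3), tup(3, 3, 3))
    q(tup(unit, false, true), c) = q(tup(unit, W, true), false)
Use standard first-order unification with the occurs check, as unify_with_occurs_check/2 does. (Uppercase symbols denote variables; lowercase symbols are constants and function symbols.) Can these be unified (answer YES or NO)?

NO

Decompose tup/3: tup(M, c, c) = tup(W, c, c),  q(3, 3) = q(3, 3),  tup(3, 3, 3) = tup(3, 3, 3).
Decompose tup/3: M = W,  c = c,  c = c.
Bind M := W; no other remaining equation mentions M.
Delete trivial equation c = c.
Delete trivial equation c = c.
Delete trivial equation q(3, 3) = q(3, 3).
Delete trivial equation tup(3, 3, 3) = tup(3, 3, 3).
Decompose q/2: tup(unit, false, true) = tup(unit, W, true),  c = false.
Decompose tup/3: unit = unit,  false = W,  true = true.
Delete trivial equation unit = unit.
Bind W := false; no other remaining equation mentions W. Substituting into the earlier binding gives M := false.
Delete trivial equation true = true.
Clash: constants c and false differ; no unifier exists.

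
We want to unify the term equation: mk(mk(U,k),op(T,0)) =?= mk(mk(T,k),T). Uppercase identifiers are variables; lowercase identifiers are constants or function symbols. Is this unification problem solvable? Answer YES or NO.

Decompose mk/2: mk(U,k) =?= mk(T,k),  op(T,0) =?= T.
Decompose mk/2: U =?= T,  k =?= k.
Bind U := T; no other remaining equation mentions U.
Delete trivial equation k =?= k.
Occurs check fails: T occurs in op(T,0); the equation T =?= op(T,0) has no finite solution.

NO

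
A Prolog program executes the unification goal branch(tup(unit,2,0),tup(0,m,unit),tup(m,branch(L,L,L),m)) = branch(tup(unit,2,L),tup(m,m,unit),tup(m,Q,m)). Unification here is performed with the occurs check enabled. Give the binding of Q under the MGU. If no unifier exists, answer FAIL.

FAIL

Decompose branch/3: tup(unit,2,0) = tup(unit,2,L),  tup(0,m,unit) = tup(m,m,unit),  tup(m,branch(L,L,L),m) = tup(m,Q,m).
Decompose tup/3: unit = unit,  2 = 2,  0 = L.
Delete trivial equation unit = unit.
Delete trivial equation 2 = 2.
Bind L := 0; substituting into the one remaining equation that mentions L gives: tup(m,branch(0,0,0),m) = tup(m,Q,m).
Decompose tup/3: 0 = m,  m = m,  unit = unit.
Clash: constants 0 and m differ; no unifier exists.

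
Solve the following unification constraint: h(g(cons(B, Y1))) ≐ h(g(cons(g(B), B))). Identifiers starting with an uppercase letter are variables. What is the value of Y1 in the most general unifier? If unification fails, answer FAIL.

FAIL

Decompose h/1: g(cons(B, Y1)) ≐ g(cons(g(B), B)).
Decompose g/1: cons(B, Y1) ≐ cons(g(B), B).
Decompose cons/2: B ≐ g(B),  Y1 ≐ B.
Occurs check fails: B occurs in g(B); the equation B ≐ g(B) has no finite solution.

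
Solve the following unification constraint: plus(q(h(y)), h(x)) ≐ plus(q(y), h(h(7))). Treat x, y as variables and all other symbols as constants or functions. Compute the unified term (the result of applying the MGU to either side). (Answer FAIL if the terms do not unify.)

FAIL

Decompose plus/2: q(h(y)) ≐ q(y),  h(x) ≐ h(h(7)).
Decompose q/1: h(y) ≐ y.
Occurs check fails: y occurs in h(y); the equation y ≐ h(y) has no finite solution.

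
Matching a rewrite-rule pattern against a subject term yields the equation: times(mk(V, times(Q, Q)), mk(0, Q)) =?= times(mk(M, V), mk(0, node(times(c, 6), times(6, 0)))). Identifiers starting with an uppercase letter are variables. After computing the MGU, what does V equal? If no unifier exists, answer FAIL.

Decompose times/2: mk(V, times(Q, Q)) =?= mk(M, V),  mk(0, Q) =?= mk(0, node(times(c, 6), times(6, 0))).
Decompose mk/2: V =?= M,  times(Q, Q) =?= V.
Bind V := M; substituting into the one remaining equation that mentions V gives: times(Q, Q) =?= M.
Bind M := times(Q, Q); no other remaining equation mentions M. Substituting into the earlier binding gives V := times(Q, Q).
Decompose mk/2: 0 =?= 0,  Q =?= node(times(c, 6), times(6, 0)).
Delete trivial equation 0 =?= 0.
Bind Q := node(times(c, 6), times(6, 0)). Substituting into the earlier bindings gives V := times(node(times(c, 6), times(6, 0)), node(times(c, 6), times(6, 0))), M := times(node(times(c, 6), times(6, 0)), node(times(c, 6), times(6, 0))).
MGU = { V ↦ times(node(times(c, 6), times(6, 0)), node(times(c, 6), times(6, 0))), M ↦ times(node(times(c, 6), times(6, 0)), node(times(c, 6), times(6, 0))), Q ↦ node(times(c, 6), times(6, 0)) }, so V ↦ times(node(times(c, 6), times(6, 0)), node(times(c, 6), times(6, 0))).

times(node(times(c, 6), times(6, 0)), node(times(c, 6), times(6, 0)))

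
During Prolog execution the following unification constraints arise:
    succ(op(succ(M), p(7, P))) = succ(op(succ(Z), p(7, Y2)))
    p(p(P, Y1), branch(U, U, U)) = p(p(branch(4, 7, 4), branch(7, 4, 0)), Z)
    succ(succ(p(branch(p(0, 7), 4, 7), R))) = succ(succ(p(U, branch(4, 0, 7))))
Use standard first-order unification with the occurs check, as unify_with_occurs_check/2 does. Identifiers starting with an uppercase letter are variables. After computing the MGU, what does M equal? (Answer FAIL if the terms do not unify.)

Decompose succ/1: op(succ(M), p(7, P)) = op(succ(Z), p(7, Y2)).
Decompose op/2: succ(M) = succ(Z),  p(7, P) = p(7, Y2).
Decompose succ/1: M = Z.
Bind M := Z; no other remaining equation mentions M.
Decompose p/2: 7 = 7,  P = Y2.
Delete trivial equation 7 = 7.
Bind P := Y2; substituting into the one remaining equation that mentions P gives: p(p(Y2, Y1), branch(U, U, U)) = p(p(branch(4, 7, 4), branch(7, 4, 0)), Z).
Decompose p/2: p(Y2, Y1) = p(branch(4, 7, 4), branch(7, 4, 0)),  branch(U, U, U) = Z.
Decompose p/2: Y2 = branch(4, 7, 4),  Y1 = branch(7, 4, 0).
Bind Y2 := branch(4, 7, 4); no other remaining equation mentions Y2. Substituting into the earlier binding gives P := branch(4, 7, 4).
Bind Y1 := branch(7, 4, 0); no other remaining equation mentions Y1.
Bind Z := branch(U, U, U); no other remaining equation mentions Z. Substituting into the earlier binding gives M := branch(U, U, U).
Decompose succ/1: succ(p(branch(p(0, 7), 4, 7), R)) = succ(p(U, branch(4, 0, 7))).
Decompose succ/1: p(branch(p(0, 7), 4, 7), R) = p(U, branch(4, 0, 7)).
Decompose p/2: branch(p(0, 7), 4, 7) = U,  R = branch(4, 0, 7).
Bind U := branch(p(0, 7), 4, 7); no other remaining equation mentions U. Substituting into the earlier bindings gives M := branch(branch(p(0, 7), 4, 7), branch(p(0, 7), 4, 7), branch(p(0, 7), 4, 7)), Z := branch(branch(p(0, 7), 4, 7), branch(p(0, 7), 4, 7), branch(p(0, 7), 4, 7)).
Bind R := branch(4, 0, 7).
MGU = { M = branch(branch(p(0, 7), 4, 7), branch(p(0, 7), 4, 7), branch(p(0, 7), 4, 7)), P = branch(4, 7, 4), Y2 = branch(4, 7, 4), Y1 = branch(7, 4, 0), Z = branch(branch(p(0, 7), 4, 7), branch(p(0, 7), 4, 7), branch(p(0, 7), 4, 7)), U = branch(p(0, 7), 4, 7), R = branch(4, 0, 7) }, so M = branch(branch(p(0, 7), 4, 7), branch(p(0, 7), 4, 7), branch(p(0, 7), 4, 7)).

branch(branch(p(0, 7), 4, 7), branch(p(0, 7), 4, 7), branch(p(0, 7), 4, 7))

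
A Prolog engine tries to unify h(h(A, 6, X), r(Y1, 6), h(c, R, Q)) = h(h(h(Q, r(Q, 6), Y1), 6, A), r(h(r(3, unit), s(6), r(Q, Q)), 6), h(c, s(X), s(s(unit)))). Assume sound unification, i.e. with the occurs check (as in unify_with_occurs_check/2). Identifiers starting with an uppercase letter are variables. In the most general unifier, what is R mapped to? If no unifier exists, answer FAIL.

s(h(s(s(unit)), r(s(s(unit)), 6), h(r(3, unit), s(6), r(s(s(unit)), s(s(unit))))))

Decompose h/3: h(A, 6, X) = h(h(Q, r(Q, 6), Y1), 6, A),  r(Y1, 6) = r(h(r(3, unit), s(6), r(Q, Q)), 6),  h(c, R, Q) = h(c, s(X), s(s(unit))).
Decompose h/3: A = h(Q, r(Q, 6), Y1),  6 = 6,  X = A.
Bind A := h(Q, r(Q, 6), Y1); substituting into the one remaining equation that mentions A gives: X = h(Q, r(Q, 6), Y1).
Delete trivial equation 6 = 6.
Bind X := h(Q, r(Q, 6), Y1); substituting into the one remaining equation that mentions X gives: h(c, R, Q) = h(c, s(h(Q, r(Q, 6), Y1)), s(s(unit))).
Decompose r/2: Y1 = h(r(3, unit), s(6), r(Q, Q)),  6 = 6.
Bind Y1 := h(r(3, unit), s(6), r(Q, Q)); substituting into the one remaining equation that mentions Y1 gives: h(c, R, Q) = h(c, s(h(Q, r(Q, 6), h(r(3, unit), s(6), r(Q, Q)))), s(s(unit))). Substituting into the earlier bindings gives A := h(Q, r(Q, 6), h(r(3, unit), s(6), r(Q, Q))), X := h(Q, r(Q, 6), h(r(3, unit), s(6), r(Q, Q))).
Delete trivial equation 6 = 6.
Decompose h/3: c = c,  R = s(h(Q, r(Q, 6), h(r(3, unit), s(6), r(Q, Q)))),  Q = s(s(unit)).
Delete trivial equation c = c.
Bind R := s(h(Q, r(Q, 6), h(r(3, unit), s(6), r(Q, Q)))); no other remaining equation mentions R.
Bind Q := s(s(unit)). Substituting into the earlier bindings gives A := h(s(s(unit)), r(s(s(unit)), 6), h(r(3, unit), s(6), r(s(s(unit)), s(s(unit))))), X := h(s(s(unit)), r(s(s(unit)), 6), h(r(3, unit), s(6), r(s(s(unit)), s(s(unit))))), Y1 := h(r(3, unit), s(6), r(s(s(unit)), s(s(unit)))), R := s(h(s(s(unit)), r(s(s(unit)), 6), h(r(3, unit), s(6), r(s(s(unit)), s(s(unit)))))).
MGU = { A = h(s(s(unit)), r(s(s(unit)), 6), h(r(3, unit), s(6), r(s(s(unit)), s(s(unit))))), X = h(s(s(unit)), r(s(s(unit)), 6), h(r(3, unit), s(6), r(s(s(unit)), s(s(unit))))), Y1 = h(r(3, unit), s(6), r(s(s(unit)), s(s(unit)))), R = s(h(s(s(unit)), r(s(s(unit)), 6), h(r(3, unit), s(6), r(s(s(unit)), s(s(unit)))))), Q = s(s(unit)) }, so R = s(h(s(s(unit)), r(s(s(unit)), 6), h(r(3, unit), s(6), r(s(s(unit)), s(s(unit)))))).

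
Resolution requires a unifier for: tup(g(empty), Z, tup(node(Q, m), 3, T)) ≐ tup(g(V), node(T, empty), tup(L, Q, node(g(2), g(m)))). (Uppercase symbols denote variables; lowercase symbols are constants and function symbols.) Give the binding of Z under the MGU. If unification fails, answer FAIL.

node(node(g(2), g(m)), empty)

Decompose tup/3: g(empty) ≐ g(V),  Z ≐ node(T, empty),  tup(node(Q, m), 3, T) ≐ tup(L, Q, node(g(2), g(m))).
Decompose g/1: empty ≐ V.
Bind V := empty; no other remaining equation mentions V.
Bind Z := node(T, empty); no other remaining equation mentions Z.
Decompose tup/3: node(Q, m) ≐ L,  3 ≐ Q,  T ≐ node(g(2), g(m)).
Bind L := node(Q, m); no other remaining equation mentions L.
Bind Q := 3; no other remaining equation mentions Q. Substituting into the earlier binding gives L := node(3, m).
Bind T := node(g(2), g(m)). Substituting into the earlier binding gives Z := node(node(g(2), g(m)), empty).
MGU = { V := empty, Z := node(node(g(2), g(m)), empty), L := node(3, m), Q := 3, T := node(g(2), g(m)) }, so Z := node(node(g(2), g(m)), empty).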